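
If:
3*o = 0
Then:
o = 0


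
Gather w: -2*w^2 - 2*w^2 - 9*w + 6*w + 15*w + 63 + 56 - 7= -4*w^2 + 12*w + 112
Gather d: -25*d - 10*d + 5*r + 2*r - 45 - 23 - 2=-35*d + 7*r - 70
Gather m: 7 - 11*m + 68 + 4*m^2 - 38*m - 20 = 4*m^2 - 49*m + 55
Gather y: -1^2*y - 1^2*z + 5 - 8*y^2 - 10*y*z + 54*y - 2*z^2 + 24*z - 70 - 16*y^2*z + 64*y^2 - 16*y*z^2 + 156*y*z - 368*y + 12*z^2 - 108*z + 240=y^2*(56 - 16*z) + y*(-16*z^2 + 146*z - 315) + 10*z^2 - 85*z + 175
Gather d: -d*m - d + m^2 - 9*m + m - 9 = d*(-m - 1) + m^2 - 8*m - 9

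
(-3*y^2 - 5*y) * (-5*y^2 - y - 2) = 15*y^4 + 28*y^3 + 11*y^2 + 10*y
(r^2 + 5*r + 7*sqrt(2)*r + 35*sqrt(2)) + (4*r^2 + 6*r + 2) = 5*r^2 + 7*sqrt(2)*r + 11*r + 2 + 35*sqrt(2)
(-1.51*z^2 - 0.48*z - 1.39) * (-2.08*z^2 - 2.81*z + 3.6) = 3.1408*z^4 + 5.2415*z^3 - 1.196*z^2 + 2.1779*z - 5.004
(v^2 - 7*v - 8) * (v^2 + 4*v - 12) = v^4 - 3*v^3 - 48*v^2 + 52*v + 96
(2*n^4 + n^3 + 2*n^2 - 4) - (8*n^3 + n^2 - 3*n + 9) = 2*n^4 - 7*n^3 + n^2 + 3*n - 13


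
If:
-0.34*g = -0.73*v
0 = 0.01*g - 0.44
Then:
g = 44.00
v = 20.49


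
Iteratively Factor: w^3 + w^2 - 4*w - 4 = (w + 2)*(w^2 - w - 2) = (w + 1)*(w + 2)*(w - 2)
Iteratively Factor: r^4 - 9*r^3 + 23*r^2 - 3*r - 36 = (r + 1)*(r^3 - 10*r^2 + 33*r - 36) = (r - 3)*(r + 1)*(r^2 - 7*r + 12) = (r - 3)^2*(r + 1)*(r - 4)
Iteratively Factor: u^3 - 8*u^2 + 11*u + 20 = (u - 4)*(u^2 - 4*u - 5) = (u - 4)*(u + 1)*(u - 5)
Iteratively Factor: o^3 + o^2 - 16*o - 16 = (o + 1)*(o^2 - 16) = (o + 1)*(o + 4)*(o - 4)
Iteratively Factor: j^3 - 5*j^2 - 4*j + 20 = (j - 5)*(j^2 - 4) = (j - 5)*(j - 2)*(j + 2)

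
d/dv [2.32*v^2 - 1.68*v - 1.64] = 4.64*v - 1.68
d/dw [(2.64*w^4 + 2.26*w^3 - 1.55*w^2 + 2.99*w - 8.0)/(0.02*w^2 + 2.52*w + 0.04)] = (0.1056*w^5 + 20.0036*w^4 + 11.8128*w^3 - 3.6946*w^2 + 0.196000000000001*w + 20.2796)/(0.0004*w^4 + 0.1008*w^3 + 6.352*w^2 + 0.2016*w + 0.0016)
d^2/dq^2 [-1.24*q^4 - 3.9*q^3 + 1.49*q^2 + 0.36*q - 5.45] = -14.88*q^2 - 23.4*q + 2.98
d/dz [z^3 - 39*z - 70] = 3*z^2 - 39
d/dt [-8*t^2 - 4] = -16*t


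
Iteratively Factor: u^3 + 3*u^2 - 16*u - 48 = (u + 3)*(u^2 - 16) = (u - 4)*(u + 3)*(u + 4)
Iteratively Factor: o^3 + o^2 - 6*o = (o + 3)*(o^2 - 2*o) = o*(o + 3)*(o - 2)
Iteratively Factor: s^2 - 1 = (s + 1)*(s - 1)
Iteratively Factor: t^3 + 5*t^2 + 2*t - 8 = (t + 2)*(t^2 + 3*t - 4) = (t - 1)*(t + 2)*(t + 4)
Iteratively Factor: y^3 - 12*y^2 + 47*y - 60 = (y - 4)*(y^2 - 8*y + 15) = (y - 5)*(y - 4)*(y - 3)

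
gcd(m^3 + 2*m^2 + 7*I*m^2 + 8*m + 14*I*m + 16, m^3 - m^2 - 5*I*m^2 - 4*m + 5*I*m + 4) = m - I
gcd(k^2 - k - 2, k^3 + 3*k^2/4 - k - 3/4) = k + 1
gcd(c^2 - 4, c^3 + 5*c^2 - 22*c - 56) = c + 2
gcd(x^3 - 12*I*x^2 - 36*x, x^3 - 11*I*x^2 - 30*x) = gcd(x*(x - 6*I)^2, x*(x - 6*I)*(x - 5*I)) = x^2 - 6*I*x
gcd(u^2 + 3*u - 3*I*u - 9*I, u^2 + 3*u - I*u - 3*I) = u + 3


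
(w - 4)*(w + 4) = w^2 - 16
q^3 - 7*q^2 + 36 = (q - 6)*(q - 3)*(q + 2)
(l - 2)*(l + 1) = l^2 - l - 2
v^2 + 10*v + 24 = (v + 4)*(v + 6)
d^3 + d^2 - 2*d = d*(d - 1)*(d + 2)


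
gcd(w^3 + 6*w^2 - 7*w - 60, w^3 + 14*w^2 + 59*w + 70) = w + 5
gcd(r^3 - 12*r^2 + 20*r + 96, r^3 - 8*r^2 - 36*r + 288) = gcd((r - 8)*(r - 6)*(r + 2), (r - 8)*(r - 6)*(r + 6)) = r^2 - 14*r + 48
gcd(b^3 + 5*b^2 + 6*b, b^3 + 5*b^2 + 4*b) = b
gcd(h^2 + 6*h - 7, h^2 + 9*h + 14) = h + 7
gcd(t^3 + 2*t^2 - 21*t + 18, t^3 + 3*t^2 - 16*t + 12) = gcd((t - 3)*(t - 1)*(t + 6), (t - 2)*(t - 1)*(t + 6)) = t^2 + 5*t - 6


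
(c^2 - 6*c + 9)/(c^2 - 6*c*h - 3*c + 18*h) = (c - 3)/(c - 6*h)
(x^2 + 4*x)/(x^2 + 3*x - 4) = x/(x - 1)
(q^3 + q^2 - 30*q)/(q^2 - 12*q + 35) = q*(q + 6)/(q - 7)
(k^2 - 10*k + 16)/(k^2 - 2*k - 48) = (k - 2)/(k + 6)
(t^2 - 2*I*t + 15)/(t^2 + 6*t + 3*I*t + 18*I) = (t - 5*I)/(t + 6)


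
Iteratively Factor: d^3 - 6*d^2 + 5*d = (d - 1)*(d^2 - 5*d) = d*(d - 1)*(d - 5)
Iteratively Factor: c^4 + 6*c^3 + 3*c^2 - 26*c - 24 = (c + 3)*(c^3 + 3*c^2 - 6*c - 8) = (c - 2)*(c + 3)*(c^2 + 5*c + 4) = (c - 2)*(c + 1)*(c + 3)*(c + 4)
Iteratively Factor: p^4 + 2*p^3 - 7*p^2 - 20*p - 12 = (p + 1)*(p^3 + p^2 - 8*p - 12) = (p - 3)*(p + 1)*(p^2 + 4*p + 4) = (p - 3)*(p + 1)*(p + 2)*(p + 2)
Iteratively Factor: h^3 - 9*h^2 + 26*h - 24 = (h - 4)*(h^2 - 5*h + 6) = (h - 4)*(h - 3)*(h - 2)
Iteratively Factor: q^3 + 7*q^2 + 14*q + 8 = (q + 4)*(q^2 + 3*q + 2) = (q + 1)*(q + 4)*(q + 2)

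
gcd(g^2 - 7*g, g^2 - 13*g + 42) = g - 7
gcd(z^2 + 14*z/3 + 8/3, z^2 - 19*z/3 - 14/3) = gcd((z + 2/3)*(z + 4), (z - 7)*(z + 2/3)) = z + 2/3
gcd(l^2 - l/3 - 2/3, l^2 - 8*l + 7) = l - 1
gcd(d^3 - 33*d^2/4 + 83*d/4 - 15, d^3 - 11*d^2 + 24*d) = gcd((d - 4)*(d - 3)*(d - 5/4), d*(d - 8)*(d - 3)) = d - 3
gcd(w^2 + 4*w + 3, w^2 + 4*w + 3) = w^2 + 4*w + 3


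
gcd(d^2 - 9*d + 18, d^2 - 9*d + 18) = d^2 - 9*d + 18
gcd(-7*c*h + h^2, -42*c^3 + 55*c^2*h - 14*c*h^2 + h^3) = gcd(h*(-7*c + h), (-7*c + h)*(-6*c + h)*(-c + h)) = 7*c - h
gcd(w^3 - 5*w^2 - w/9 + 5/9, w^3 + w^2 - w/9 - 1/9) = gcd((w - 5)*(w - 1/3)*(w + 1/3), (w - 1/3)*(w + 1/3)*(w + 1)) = w^2 - 1/9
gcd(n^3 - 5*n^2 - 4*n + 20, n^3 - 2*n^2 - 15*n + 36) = 1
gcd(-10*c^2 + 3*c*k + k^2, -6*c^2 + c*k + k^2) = 2*c - k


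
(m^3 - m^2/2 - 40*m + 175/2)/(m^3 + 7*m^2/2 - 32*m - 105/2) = (2*m - 5)/(2*m + 3)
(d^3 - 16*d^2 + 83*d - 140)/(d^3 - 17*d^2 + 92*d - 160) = (d - 7)/(d - 8)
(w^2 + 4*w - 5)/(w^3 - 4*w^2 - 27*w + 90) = (w - 1)/(w^2 - 9*w + 18)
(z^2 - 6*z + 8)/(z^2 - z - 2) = (z - 4)/(z + 1)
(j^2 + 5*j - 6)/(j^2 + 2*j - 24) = (j - 1)/(j - 4)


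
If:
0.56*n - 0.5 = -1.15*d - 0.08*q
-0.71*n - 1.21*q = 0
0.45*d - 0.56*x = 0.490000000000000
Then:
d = 1.24444444444444*x + 1.08888888888889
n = -2.78937571592211*x - 1.46615478235968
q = 1.63674112256586*x + 0.860305698739977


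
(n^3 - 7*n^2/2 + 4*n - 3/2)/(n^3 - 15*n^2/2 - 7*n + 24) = (n^2 - 2*n + 1)/(n^2 - 6*n - 16)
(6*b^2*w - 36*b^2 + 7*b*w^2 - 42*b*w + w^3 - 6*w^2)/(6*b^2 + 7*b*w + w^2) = w - 6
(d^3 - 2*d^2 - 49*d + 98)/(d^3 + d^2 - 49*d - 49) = (d - 2)/(d + 1)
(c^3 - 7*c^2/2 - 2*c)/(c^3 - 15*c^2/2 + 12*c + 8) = c/(c - 4)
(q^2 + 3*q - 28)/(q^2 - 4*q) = (q + 7)/q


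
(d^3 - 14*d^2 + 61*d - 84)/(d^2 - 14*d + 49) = (d^2 - 7*d + 12)/(d - 7)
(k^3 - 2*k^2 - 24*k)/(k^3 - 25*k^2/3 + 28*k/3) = 3*(k^2 - 2*k - 24)/(3*k^2 - 25*k + 28)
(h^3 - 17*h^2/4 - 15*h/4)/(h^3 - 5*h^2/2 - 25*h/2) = (4*h + 3)/(2*(2*h + 5))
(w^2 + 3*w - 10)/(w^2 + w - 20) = (w - 2)/(w - 4)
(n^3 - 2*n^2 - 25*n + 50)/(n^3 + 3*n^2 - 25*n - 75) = (n - 2)/(n + 3)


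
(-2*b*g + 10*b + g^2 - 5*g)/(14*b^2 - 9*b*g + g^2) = (5 - g)/(7*b - g)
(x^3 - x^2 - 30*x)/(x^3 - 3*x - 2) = x*(-x^2 + x + 30)/(-x^3 + 3*x + 2)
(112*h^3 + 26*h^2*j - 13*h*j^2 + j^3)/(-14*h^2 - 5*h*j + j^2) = -8*h + j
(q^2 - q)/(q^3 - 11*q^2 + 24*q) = (q - 1)/(q^2 - 11*q + 24)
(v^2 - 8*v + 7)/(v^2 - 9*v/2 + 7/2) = 2*(v - 7)/(2*v - 7)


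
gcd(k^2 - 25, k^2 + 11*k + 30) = k + 5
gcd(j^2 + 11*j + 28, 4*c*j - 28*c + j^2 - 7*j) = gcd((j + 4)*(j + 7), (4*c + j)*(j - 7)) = 1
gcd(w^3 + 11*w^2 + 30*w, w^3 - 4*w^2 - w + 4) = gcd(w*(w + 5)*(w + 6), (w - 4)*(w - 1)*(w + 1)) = 1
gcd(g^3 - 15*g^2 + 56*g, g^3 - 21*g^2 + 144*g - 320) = g - 8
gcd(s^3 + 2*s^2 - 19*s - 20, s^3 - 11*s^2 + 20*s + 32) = s^2 - 3*s - 4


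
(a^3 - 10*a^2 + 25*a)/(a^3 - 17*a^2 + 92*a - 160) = a*(a - 5)/(a^2 - 12*a + 32)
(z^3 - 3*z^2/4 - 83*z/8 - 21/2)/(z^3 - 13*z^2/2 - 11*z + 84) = (8*z^2 + 26*z + 21)/(4*(2*z^2 - 5*z - 42))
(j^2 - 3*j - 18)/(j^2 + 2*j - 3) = (j - 6)/(j - 1)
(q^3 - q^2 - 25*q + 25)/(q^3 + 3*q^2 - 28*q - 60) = (q^2 + 4*q - 5)/(q^2 + 8*q + 12)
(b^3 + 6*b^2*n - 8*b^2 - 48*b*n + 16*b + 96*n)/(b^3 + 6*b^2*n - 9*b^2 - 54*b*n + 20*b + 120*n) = (b - 4)/(b - 5)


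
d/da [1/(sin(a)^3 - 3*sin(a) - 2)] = 3*cos(a)^3/((sin(a) - 2)^2*(sin(a) + 1)^4)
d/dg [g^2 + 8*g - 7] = 2*g + 8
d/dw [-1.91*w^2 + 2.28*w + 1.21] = 2.28 - 3.82*w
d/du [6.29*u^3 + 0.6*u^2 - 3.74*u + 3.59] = 18.87*u^2 + 1.2*u - 3.74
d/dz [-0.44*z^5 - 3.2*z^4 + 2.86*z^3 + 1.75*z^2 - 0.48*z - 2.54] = -2.2*z^4 - 12.8*z^3 + 8.58*z^2 + 3.5*z - 0.48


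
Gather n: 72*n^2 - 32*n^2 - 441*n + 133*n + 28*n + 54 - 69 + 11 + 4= 40*n^2 - 280*n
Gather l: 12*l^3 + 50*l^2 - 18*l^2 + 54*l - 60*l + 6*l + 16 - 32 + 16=12*l^3 + 32*l^2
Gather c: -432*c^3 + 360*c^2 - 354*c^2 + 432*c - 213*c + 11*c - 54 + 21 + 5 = -432*c^3 + 6*c^2 + 230*c - 28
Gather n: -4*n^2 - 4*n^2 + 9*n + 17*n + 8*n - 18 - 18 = -8*n^2 + 34*n - 36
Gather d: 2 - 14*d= 2 - 14*d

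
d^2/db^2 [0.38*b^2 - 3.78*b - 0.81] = 0.760000000000000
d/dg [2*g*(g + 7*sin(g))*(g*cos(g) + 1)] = -2*g^3*sin(g) + 6*g^2*cos(g) + 14*g^2*cos(2*g) + 14*g*sin(2*g) + 14*g*cos(g) + 4*g + 14*sin(g)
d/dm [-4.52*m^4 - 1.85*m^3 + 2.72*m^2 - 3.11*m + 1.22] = -18.08*m^3 - 5.55*m^2 + 5.44*m - 3.11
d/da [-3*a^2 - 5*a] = -6*a - 5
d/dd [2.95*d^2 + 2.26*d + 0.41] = 5.9*d + 2.26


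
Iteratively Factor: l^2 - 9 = (l + 3)*(l - 3)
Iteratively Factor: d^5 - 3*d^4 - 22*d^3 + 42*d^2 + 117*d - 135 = (d + 3)*(d^4 - 6*d^3 - 4*d^2 + 54*d - 45) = (d - 5)*(d + 3)*(d^3 - d^2 - 9*d + 9) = (d - 5)*(d - 1)*(d + 3)*(d^2 - 9) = (d - 5)*(d - 1)*(d + 3)^2*(d - 3)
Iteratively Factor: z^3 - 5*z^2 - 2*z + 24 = (z - 3)*(z^2 - 2*z - 8) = (z - 3)*(z + 2)*(z - 4)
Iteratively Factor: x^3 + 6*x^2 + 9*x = (x + 3)*(x^2 + 3*x) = x*(x + 3)*(x + 3)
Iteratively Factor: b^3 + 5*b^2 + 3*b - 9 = (b + 3)*(b^2 + 2*b - 3) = (b - 1)*(b + 3)*(b + 3)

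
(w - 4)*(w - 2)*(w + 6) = w^3 - 28*w + 48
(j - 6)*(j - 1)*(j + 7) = j^3 - 43*j + 42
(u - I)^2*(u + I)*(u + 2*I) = u^4 + I*u^3 + 3*u^2 + I*u + 2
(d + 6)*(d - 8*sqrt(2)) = d^2 - 8*sqrt(2)*d + 6*d - 48*sqrt(2)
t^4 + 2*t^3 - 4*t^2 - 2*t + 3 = (t - 1)^2*(t + 1)*(t + 3)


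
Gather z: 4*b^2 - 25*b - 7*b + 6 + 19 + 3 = 4*b^2 - 32*b + 28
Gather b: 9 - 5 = 4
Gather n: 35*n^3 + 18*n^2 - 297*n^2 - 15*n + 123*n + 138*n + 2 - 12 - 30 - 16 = 35*n^3 - 279*n^2 + 246*n - 56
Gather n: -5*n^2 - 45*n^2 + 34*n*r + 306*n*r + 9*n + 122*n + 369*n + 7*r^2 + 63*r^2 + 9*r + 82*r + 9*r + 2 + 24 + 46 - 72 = -50*n^2 + n*(340*r + 500) + 70*r^2 + 100*r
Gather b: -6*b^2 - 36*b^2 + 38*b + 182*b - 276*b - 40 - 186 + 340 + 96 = -42*b^2 - 56*b + 210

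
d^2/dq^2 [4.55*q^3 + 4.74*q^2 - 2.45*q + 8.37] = 27.3*q + 9.48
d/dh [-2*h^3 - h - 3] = -6*h^2 - 1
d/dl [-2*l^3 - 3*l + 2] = -6*l^2 - 3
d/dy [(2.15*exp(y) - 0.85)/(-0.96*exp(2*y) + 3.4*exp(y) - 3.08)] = (2.064*exp(2*y) - 1.632*exp(y) - 3.732)*exp(y)/(0.9216*exp(4*y) - 6.528*exp(3*y) + 17.4736*exp(2*y) - 20.944*exp(y) + 9.4864)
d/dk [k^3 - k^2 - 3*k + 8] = 3*k^2 - 2*k - 3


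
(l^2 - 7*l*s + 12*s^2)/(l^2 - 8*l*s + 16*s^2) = (-l + 3*s)/(-l + 4*s)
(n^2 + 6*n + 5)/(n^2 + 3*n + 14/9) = 9*(n^2 + 6*n + 5)/(9*n^2 + 27*n + 14)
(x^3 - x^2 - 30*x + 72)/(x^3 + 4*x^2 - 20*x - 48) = (x - 3)/(x + 2)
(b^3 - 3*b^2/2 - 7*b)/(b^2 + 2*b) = b - 7/2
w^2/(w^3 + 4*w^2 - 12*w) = w/(w^2 + 4*w - 12)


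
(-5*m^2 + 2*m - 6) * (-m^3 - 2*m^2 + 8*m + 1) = 5*m^5 + 8*m^4 - 38*m^3 + 23*m^2 - 46*m - 6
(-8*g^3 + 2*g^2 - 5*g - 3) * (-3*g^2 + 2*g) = 24*g^5 - 22*g^4 + 19*g^3 - g^2 - 6*g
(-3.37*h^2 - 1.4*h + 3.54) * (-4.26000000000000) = 14.3562*h^2 + 5.964*h - 15.0804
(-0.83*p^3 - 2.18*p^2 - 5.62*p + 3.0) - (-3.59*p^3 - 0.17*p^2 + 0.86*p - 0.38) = 2.76*p^3 - 2.01*p^2 - 6.48*p + 3.38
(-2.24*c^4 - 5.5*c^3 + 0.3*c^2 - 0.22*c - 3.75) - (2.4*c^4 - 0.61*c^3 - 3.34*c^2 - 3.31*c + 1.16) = -4.64*c^4 - 4.89*c^3 + 3.64*c^2 + 3.09*c - 4.91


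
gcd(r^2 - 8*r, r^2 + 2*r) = r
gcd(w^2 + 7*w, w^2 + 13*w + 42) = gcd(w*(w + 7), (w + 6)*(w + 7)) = w + 7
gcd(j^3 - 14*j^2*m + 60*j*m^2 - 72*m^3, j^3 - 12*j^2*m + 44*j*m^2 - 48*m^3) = j^2 - 8*j*m + 12*m^2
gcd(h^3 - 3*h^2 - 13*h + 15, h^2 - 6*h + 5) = h^2 - 6*h + 5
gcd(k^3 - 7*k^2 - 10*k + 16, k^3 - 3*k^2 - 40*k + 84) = 1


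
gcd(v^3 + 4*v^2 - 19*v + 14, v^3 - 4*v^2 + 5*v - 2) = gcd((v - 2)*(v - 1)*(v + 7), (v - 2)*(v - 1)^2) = v^2 - 3*v + 2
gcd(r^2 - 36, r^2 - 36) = r^2 - 36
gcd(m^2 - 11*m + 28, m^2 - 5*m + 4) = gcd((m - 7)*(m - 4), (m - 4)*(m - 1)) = m - 4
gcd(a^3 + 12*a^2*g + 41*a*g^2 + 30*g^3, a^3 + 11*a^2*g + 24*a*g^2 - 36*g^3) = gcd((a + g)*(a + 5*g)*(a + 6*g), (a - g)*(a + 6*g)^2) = a + 6*g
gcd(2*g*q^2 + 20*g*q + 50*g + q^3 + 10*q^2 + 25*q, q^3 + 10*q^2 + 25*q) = q^2 + 10*q + 25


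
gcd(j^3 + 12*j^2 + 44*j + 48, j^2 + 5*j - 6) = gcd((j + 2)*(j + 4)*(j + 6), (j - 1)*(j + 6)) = j + 6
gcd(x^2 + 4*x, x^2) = x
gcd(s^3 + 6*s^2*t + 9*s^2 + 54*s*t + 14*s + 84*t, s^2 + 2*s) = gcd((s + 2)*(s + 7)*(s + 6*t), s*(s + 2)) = s + 2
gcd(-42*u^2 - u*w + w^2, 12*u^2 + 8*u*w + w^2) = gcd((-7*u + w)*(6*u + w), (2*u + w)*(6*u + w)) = 6*u + w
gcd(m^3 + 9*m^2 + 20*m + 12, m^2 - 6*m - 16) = m + 2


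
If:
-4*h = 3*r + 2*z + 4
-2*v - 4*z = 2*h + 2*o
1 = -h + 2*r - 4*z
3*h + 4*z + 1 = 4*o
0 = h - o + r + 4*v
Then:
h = -109/21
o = -16/21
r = 11/3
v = 4/21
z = 121/42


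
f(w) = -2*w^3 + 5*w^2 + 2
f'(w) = -6*w^2 + 10*w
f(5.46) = -174.48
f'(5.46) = -124.27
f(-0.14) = 2.10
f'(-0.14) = -1.52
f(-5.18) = 414.15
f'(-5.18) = -212.79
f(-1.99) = 37.56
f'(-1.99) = -43.66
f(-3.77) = 180.23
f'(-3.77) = -122.98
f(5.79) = -218.59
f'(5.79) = -143.24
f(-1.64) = 24.27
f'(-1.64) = -32.54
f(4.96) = -119.04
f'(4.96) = -98.01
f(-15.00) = 7877.00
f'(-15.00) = -1500.00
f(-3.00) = 101.00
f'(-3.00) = -84.00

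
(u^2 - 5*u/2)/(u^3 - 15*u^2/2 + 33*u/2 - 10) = u/(u^2 - 5*u + 4)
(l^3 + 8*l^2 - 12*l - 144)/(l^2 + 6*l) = l + 2 - 24/l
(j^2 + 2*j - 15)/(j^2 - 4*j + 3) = (j + 5)/(j - 1)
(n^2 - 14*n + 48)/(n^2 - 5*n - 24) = (n - 6)/(n + 3)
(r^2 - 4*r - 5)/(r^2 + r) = (r - 5)/r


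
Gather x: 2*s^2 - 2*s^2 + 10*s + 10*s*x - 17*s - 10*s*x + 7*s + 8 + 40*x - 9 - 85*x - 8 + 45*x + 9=0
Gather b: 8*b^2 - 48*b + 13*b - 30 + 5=8*b^2 - 35*b - 25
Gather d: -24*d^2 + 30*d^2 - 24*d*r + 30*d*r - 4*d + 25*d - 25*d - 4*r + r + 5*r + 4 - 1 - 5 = 6*d^2 + d*(6*r - 4) + 2*r - 2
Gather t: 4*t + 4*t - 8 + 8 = 8*t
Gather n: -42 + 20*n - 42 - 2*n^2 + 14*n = -2*n^2 + 34*n - 84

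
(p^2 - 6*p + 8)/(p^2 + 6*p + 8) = (p^2 - 6*p + 8)/(p^2 + 6*p + 8)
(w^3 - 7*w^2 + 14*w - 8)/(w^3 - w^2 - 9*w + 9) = (w^2 - 6*w + 8)/(w^2 - 9)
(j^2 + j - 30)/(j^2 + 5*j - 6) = (j - 5)/(j - 1)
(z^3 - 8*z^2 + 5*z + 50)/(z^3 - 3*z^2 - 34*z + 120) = (z^2 - 3*z - 10)/(z^2 + 2*z - 24)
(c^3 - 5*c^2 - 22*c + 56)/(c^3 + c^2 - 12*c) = (c^2 - 9*c + 14)/(c*(c - 3))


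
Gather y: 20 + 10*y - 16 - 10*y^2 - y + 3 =-10*y^2 + 9*y + 7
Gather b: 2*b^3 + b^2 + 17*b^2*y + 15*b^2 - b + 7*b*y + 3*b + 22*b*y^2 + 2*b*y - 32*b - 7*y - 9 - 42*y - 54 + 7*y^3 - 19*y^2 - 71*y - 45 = 2*b^3 + b^2*(17*y + 16) + b*(22*y^2 + 9*y - 30) + 7*y^3 - 19*y^2 - 120*y - 108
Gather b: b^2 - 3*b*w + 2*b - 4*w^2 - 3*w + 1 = b^2 + b*(2 - 3*w) - 4*w^2 - 3*w + 1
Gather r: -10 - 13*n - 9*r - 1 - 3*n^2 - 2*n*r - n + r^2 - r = -3*n^2 - 14*n + r^2 + r*(-2*n - 10) - 11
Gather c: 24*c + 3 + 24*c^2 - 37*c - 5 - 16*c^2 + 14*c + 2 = 8*c^2 + c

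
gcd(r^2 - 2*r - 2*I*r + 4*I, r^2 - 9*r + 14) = r - 2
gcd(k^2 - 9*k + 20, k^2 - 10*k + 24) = k - 4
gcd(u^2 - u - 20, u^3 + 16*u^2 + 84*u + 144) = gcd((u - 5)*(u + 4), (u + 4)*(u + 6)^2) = u + 4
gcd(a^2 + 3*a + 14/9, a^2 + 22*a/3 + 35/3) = a + 7/3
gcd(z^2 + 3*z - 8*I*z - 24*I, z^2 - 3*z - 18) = z + 3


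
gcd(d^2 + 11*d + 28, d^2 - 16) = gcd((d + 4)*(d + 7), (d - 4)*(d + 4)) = d + 4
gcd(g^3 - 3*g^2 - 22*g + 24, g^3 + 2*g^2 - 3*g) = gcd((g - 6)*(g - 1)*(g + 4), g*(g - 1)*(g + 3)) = g - 1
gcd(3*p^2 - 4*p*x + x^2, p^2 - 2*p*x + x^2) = -p + x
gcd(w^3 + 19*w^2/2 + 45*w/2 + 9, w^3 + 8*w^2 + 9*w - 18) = w^2 + 9*w + 18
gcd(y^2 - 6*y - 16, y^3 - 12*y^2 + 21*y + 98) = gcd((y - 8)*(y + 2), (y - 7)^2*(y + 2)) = y + 2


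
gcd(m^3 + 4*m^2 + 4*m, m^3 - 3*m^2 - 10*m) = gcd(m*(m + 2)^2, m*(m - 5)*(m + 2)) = m^2 + 2*m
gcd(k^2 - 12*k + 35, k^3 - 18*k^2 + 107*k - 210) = k^2 - 12*k + 35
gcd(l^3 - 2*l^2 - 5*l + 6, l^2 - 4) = l + 2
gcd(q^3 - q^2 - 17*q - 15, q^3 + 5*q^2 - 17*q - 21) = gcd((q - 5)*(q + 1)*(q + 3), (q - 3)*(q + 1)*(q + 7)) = q + 1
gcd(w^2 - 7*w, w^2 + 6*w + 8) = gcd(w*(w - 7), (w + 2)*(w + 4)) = 1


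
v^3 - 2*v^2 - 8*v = v*(v - 4)*(v + 2)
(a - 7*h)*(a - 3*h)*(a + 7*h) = a^3 - 3*a^2*h - 49*a*h^2 + 147*h^3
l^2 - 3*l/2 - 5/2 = (l - 5/2)*(l + 1)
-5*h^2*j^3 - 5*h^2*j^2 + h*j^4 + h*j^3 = j^2*(-5*h + j)*(h*j + h)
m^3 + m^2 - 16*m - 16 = (m - 4)*(m + 1)*(m + 4)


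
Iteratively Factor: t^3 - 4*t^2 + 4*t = (t - 2)*(t^2 - 2*t) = (t - 2)^2*(t)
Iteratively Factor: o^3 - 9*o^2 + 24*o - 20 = (o - 2)*(o^2 - 7*o + 10) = (o - 5)*(o - 2)*(o - 2)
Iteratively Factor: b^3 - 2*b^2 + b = (b - 1)*(b^2 - b) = (b - 1)^2*(b)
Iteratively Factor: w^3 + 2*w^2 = (w + 2)*(w^2) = w*(w + 2)*(w)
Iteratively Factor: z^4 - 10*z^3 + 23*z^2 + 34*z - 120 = (z - 4)*(z^3 - 6*z^2 - z + 30) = (z - 5)*(z - 4)*(z^2 - z - 6) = (z - 5)*(z - 4)*(z - 3)*(z + 2)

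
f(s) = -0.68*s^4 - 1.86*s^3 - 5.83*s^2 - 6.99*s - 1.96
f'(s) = -2.72*s^3 - 5.58*s^2 - 11.66*s - 6.99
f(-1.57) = -2.29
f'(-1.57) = 8.09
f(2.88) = -161.66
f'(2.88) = -151.83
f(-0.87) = 0.54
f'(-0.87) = 0.72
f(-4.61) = -218.53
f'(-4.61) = 194.66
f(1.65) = -42.76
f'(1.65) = -53.64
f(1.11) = -20.48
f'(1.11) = -30.53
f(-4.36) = -173.88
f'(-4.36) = 163.21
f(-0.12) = -1.20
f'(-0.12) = -5.67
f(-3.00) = -38.32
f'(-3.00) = 51.21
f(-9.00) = -3516.82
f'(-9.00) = 1628.85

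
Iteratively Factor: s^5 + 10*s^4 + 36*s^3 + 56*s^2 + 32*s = (s + 4)*(s^4 + 6*s^3 + 12*s^2 + 8*s) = (s + 2)*(s + 4)*(s^3 + 4*s^2 + 4*s) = (s + 2)^2*(s + 4)*(s^2 + 2*s) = (s + 2)^3*(s + 4)*(s)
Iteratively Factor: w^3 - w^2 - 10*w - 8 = (w + 1)*(w^2 - 2*w - 8) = (w - 4)*(w + 1)*(w + 2)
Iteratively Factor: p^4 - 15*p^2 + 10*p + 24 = (p + 1)*(p^3 - p^2 - 14*p + 24) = (p + 1)*(p + 4)*(p^2 - 5*p + 6) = (p - 2)*(p + 1)*(p + 4)*(p - 3)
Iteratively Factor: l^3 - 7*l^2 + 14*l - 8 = (l - 4)*(l^2 - 3*l + 2) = (l - 4)*(l - 1)*(l - 2)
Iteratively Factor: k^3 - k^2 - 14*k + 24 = (k - 2)*(k^2 + k - 12) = (k - 2)*(k + 4)*(k - 3)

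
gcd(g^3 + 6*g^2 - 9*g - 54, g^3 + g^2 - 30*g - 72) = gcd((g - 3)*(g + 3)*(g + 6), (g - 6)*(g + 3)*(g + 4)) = g + 3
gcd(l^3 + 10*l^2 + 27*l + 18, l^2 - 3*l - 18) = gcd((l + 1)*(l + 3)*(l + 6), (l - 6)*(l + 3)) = l + 3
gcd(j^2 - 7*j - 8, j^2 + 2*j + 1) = j + 1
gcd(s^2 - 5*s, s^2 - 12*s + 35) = s - 5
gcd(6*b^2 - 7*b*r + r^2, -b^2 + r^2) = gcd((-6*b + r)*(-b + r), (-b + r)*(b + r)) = -b + r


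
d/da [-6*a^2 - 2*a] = -12*a - 2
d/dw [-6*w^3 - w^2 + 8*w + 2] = -18*w^2 - 2*w + 8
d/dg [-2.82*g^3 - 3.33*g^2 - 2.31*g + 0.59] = -8.46*g^2 - 6.66*g - 2.31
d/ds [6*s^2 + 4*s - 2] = 12*s + 4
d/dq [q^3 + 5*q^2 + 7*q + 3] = 3*q^2 + 10*q + 7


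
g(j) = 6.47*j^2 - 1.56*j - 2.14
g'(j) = 12.94*j - 1.56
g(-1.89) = 23.92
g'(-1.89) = -26.02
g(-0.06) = -2.02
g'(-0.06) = -2.34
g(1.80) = 16.01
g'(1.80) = 21.73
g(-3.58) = 86.37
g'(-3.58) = -47.89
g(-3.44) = 79.79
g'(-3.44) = -46.07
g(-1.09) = 7.25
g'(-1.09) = -15.66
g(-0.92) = 4.77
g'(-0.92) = -13.46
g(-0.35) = -0.80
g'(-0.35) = -6.09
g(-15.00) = 1477.01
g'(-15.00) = -195.66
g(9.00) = 507.89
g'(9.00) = 114.90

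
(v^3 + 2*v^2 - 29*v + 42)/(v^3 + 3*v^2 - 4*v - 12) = (v^2 + 4*v - 21)/(v^2 + 5*v + 6)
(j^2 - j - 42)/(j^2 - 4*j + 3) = (j^2 - j - 42)/(j^2 - 4*j + 3)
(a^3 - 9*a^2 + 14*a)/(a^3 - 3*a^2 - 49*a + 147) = a*(a - 2)/(a^2 + 4*a - 21)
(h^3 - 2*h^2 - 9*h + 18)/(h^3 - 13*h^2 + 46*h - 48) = (h + 3)/(h - 8)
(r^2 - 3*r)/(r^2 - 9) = r/(r + 3)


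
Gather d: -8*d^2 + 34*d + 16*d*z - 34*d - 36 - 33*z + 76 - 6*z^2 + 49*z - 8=-8*d^2 + 16*d*z - 6*z^2 + 16*z + 32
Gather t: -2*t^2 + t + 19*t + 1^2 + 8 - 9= -2*t^2 + 20*t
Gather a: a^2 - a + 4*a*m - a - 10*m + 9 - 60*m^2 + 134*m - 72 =a^2 + a*(4*m - 2) - 60*m^2 + 124*m - 63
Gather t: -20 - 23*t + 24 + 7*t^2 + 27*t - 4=7*t^2 + 4*t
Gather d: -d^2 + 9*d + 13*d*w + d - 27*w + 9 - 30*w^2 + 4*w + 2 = -d^2 + d*(13*w + 10) - 30*w^2 - 23*w + 11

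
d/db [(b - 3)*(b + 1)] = 2*b - 2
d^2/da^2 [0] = 0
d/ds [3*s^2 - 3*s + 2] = 6*s - 3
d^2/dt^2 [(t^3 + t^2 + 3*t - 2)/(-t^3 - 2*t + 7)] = 2*(-t^6 - 3*t^5 - 24*t^4 - 47*t^3 - 72*t^2 - 105*t - 83)/(t^9 + 6*t^7 - 21*t^6 + 12*t^5 - 84*t^4 + 155*t^3 - 84*t^2 + 294*t - 343)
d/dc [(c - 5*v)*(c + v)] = 2*c - 4*v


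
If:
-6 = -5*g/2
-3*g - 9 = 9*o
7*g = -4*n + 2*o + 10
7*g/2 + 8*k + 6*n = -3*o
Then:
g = 12/5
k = 63/40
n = -13/5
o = -9/5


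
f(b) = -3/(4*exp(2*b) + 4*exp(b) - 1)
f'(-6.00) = 0.03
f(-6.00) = 3.03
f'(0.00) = 0.73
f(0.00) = -0.43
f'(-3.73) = 0.37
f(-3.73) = 3.33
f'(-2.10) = 9.03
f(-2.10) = 6.66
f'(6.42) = 0.00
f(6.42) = -0.00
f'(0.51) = 0.31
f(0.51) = -0.18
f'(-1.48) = 286.34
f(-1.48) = -25.46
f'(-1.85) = 33.48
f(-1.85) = 11.02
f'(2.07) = 0.02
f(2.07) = -0.01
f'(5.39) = 0.00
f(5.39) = -0.00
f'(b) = -3*(-8*exp(2*b) - 4*exp(b))/(4*exp(2*b) + 4*exp(b) - 1)^2 = (24*exp(b) + 12)*exp(b)/(4*exp(2*b) + 4*exp(b) - 1)^2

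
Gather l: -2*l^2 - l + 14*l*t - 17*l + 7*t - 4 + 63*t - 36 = -2*l^2 + l*(14*t - 18) + 70*t - 40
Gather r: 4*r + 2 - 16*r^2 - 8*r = -16*r^2 - 4*r + 2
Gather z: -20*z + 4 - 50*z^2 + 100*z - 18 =-50*z^2 + 80*z - 14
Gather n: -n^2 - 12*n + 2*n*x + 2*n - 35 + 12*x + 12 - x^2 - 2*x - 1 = -n^2 + n*(2*x - 10) - x^2 + 10*x - 24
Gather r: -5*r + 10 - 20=-5*r - 10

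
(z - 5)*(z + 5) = z^2 - 25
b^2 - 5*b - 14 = (b - 7)*(b + 2)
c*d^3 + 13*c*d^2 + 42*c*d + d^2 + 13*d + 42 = (d + 6)*(d + 7)*(c*d + 1)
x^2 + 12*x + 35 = (x + 5)*(x + 7)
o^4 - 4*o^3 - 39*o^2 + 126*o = o*(o - 7)*(o - 3)*(o + 6)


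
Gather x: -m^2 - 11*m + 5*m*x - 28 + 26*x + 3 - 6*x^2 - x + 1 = -m^2 - 11*m - 6*x^2 + x*(5*m + 25) - 24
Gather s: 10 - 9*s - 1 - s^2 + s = -s^2 - 8*s + 9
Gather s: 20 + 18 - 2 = 36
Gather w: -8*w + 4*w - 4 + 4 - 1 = -4*w - 1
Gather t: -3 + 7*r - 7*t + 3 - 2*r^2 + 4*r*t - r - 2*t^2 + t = -2*r^2 + 6*r - 2*t^2 + t*(4*r - 6)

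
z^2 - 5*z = z*(z - 5)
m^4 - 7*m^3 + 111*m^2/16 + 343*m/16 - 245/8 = (m - 5)*(m - 2)*(m - 7/4)*(m + 7/4)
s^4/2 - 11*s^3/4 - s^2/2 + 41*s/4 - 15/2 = (s/2 + 1)*(s - 5)*(s - 3/2)*(s - 1)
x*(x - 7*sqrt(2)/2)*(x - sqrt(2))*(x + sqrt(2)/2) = x^4 - 4*sqrt(2)*x^3 + 5*x^2/2 + 7*sqrt(2)*x/2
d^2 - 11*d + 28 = (d - 7)*(d - 4)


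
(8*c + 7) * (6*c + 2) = 48*c^2 + 58*c + 14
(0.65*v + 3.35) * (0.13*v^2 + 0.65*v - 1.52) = 0.0845*v^3 + 0.858*v^2 + 1.1895*v - 5.092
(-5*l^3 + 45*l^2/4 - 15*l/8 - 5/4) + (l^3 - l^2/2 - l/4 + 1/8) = -4*l^3 + 43*l^2/4 - 17*l/8 - 9/8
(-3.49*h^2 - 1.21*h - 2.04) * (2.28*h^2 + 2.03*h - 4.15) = -7.9572*h^4 - 9.8435*h^3 + 7.376*h^2 + 0.880300000000001*h + 8.466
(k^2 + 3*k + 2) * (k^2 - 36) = k^4 + 3*k^3 - 34*k^2 - 108*k - 72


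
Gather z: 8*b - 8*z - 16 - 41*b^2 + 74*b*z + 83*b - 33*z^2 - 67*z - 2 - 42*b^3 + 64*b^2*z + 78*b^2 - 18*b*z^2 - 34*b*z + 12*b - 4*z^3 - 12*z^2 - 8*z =-42*b^3 + 37*b^2 + 103*b - 4*z^3 + z^2*(-18*b - 45) + z*(64*b^2 + 40*b - 83) - 18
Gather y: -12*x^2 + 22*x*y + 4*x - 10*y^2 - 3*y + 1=-12*x^2 + 4*x - 10*y^2 + y*(22*x - 3) + 1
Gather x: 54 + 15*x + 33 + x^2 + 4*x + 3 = x^2 + 19*x + 90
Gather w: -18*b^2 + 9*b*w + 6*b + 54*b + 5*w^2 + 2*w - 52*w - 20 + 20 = -18*b^2 + 60*b + 5*w^2 + w*(9*b - 50)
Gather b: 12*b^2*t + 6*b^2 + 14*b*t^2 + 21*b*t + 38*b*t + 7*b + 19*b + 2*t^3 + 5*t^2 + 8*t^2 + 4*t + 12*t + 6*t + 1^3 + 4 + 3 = b^2*(12*t + 6) + b*(14*t^2 + 59*t + 26) + 2*t^3 + 13*t^2 + 22*t + 8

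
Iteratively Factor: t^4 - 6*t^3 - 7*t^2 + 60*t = (t + 3)*(t^3 - 9*t^2 + 20*t) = (t - 4)*(t + 3)*(t^2 - 5*t) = (t - 5)*(t - 4)*(t + 3)*(t)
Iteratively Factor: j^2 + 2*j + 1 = (j + 1)*(j + 1)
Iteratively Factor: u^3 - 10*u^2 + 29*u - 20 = (u - 1)*(u^2 - 9*u + 20) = (u - 4)*(u - 1)*(u - 5)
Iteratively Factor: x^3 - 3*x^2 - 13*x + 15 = (x - 1)*(x^2 - 2*x - 15) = (x - 1)*(x + 3)*(x - 5)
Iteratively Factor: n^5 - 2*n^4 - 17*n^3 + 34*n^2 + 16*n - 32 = (n - 4)*(n^4 + 2*n^3 - 9*n^2 - 2*n + 8) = (n - 4)*(n + 1)*(n^3 + n^2 - 10*n + 8) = (n - 4)*(n + 1)*(n + 4)*(n^2 - 3*n + 2) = (n - 4)*(n - 2)*(n + 1)*(n + 4)*(n - 1)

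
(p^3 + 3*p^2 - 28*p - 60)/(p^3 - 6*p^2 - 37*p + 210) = (p + 2)/(p - 7)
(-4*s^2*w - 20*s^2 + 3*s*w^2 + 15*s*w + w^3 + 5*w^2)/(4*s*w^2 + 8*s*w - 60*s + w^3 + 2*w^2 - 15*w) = (-s + w)/(w - 3)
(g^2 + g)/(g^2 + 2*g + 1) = g/(g + 1)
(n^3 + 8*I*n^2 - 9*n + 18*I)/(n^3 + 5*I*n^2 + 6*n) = (n + 3*I)/n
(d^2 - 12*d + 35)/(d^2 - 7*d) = (d - 5)/d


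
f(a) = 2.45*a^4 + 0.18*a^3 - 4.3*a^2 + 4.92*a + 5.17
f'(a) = 9.8*a^3 + 0.54*a^2 - 8.6*a + 4.92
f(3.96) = 570.89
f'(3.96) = 587.90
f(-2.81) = 106.15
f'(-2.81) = -184.09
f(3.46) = 329.30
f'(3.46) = 387.56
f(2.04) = 41.27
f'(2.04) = 72.82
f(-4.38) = 787.70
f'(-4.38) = -770.52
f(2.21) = 55.43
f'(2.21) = 94.33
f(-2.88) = 119.59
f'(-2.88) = -199.93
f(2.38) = 73.56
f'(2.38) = 119.63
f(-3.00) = 145.30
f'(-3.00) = -229.02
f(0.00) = 5.17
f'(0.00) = 4.92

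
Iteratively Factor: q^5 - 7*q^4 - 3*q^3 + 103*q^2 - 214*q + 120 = (q - 5)*(q^4 - 2*q^3 - 13*q^2 + 38*q - 24) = (q - 5)*(q - 3)*(q^3 + q^2 - 10*q + 8) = (q - 5)*(q - 3)*(q - 2)*(q^2 + 3*q - 4) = (q - 5)*(q - 3)*(q - 2)*(q + 4)*(q - 1)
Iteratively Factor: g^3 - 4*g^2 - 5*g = (g + 1)*(g^2 - 5*g) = g*(g + 1)*(g - 5)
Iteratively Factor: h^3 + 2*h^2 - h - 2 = (h + 2)*(h^2 - 1) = (h + 1)*(h + 2)*(h - 1)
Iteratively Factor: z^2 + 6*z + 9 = (z + 3)*(z + 3)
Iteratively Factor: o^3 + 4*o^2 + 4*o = (o + 2)*(o^2 + 2*o) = (o + 2)^2*(o)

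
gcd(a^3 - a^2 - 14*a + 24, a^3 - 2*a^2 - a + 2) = a - 2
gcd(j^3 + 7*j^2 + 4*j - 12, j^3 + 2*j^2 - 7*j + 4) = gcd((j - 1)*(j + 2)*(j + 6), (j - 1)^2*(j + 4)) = j - 1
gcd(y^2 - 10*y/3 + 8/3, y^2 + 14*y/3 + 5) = 1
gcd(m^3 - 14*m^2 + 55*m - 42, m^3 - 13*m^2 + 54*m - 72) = m - 6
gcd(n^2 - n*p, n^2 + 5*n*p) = n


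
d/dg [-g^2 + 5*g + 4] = 5 - 2*g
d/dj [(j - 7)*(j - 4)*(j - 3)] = 3*j^2 - 28*j + 61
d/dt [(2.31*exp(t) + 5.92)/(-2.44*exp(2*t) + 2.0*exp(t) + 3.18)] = (5.6364*exp(2*t) + 28.8896*exp(t) - 4.4942)*exp(t)/(5.9536*exp(4*t) - 9.76*exp(3*t) - 11.5184*exp(2*t) + 12.72*exp(t) + 10.1124)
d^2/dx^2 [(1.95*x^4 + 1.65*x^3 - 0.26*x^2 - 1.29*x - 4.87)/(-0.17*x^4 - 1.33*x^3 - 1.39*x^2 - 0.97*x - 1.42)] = (-2.22044604925031e-16*x^10 + 0.786419999999996*x^9 + 2.809794*x^8 + 6.99811800000003*x^7 + 25.099216*x^6 + 76.69191*x^5 + 136.894584*x^4 + 95.549266*x^3 - 13.089408*x^2 - 51.027138*x - 12.56561)/(0.004913*x^12 + 0.115311*x^11 + 1.022652*x^10 + 4.32241*x^9 + 9.8007*x^8 + 16.158216*x^7 + 23.473702*x^6 + 26.532474*x^5 + 24.174315*x^4 + 20.445625*x^3 + 12.416622*x^2 + 5.867724*x + 2.863288)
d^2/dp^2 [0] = 0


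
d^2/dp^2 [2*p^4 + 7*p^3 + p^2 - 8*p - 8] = 24*p^2 + 42*p + 2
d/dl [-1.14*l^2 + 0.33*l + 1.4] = 0.33 - 2.28*l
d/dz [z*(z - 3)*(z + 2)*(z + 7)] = 4*z^3 + 18*z^2 - 26*z - 42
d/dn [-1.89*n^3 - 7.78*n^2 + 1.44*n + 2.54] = -5.67*n^2 - 15.56*n + 1.44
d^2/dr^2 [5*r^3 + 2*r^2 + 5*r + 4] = 30*r + 4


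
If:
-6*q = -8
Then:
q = 4/3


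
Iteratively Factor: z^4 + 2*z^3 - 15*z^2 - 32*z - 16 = (z - 4)*(z^3 + 6*z^2 + 9*z + 4) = (z - 4)*(z + 1)*(z^2 + 5*z + 4) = (z - 4)*(z + 1)*(z + 4)*(z + 1)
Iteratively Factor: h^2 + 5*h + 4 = (h + 1)*(h + 4)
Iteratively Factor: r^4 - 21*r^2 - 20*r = (r - 5)*(r^3 + 5*r^2 + 4*r) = r*(r - 5)*(r^2 + 5*r + 4) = r*(r - 5)*(r + 1)*(r + 4)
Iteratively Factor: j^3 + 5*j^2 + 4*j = (j)*(j^2 + 5*j + 4) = j*(j + 4)*(j + 1)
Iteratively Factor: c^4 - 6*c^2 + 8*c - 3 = (c + 3)*(c^3 - 3*c^2 + 3*c - 1) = (c - 1)*(c + 3)*(c^2 - 2*c + 1) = (c - 1)^2*(c + 3)*(c - 1)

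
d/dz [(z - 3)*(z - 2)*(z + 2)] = 3*z^2 - 6*z - 4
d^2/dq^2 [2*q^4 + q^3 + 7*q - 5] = 6*q*(4*q + 1)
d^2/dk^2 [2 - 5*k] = 0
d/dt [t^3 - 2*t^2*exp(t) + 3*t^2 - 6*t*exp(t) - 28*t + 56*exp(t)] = -2*t^2*exp(t) + 3*t^2 - 10*t*exp(t) + 6*t + 50*exp(t) - 28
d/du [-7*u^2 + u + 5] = 1 - 14*u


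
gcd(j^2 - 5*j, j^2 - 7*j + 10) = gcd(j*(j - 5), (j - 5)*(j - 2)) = j - 5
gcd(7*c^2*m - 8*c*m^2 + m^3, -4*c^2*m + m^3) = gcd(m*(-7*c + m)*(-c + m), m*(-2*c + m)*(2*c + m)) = m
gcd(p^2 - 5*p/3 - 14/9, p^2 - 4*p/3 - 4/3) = p + 2/3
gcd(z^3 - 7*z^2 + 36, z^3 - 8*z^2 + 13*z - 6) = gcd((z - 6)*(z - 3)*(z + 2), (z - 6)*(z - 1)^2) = z - 6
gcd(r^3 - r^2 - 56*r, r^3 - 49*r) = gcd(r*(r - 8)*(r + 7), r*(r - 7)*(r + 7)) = r^2 + 7*r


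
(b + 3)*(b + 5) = b^2 + 8*b + 15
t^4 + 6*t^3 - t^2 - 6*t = t*(t - 1)*(t + 1)*(t + 6)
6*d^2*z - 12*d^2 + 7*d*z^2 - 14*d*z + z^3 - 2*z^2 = (d + z)*(6*d + z)*(z - 2)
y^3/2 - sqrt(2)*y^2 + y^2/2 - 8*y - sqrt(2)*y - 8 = (y/2 + 1/2)*(y - 4*sqrt(2))*(y + 2*sqrt(2))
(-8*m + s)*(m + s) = -8*m^2 - 7*m*s + s^2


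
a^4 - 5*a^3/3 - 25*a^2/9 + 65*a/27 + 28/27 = (a - 7/3)*(a - 1)*(a + 1/3)*(a + 4/3)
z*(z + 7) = z^2 + 7*z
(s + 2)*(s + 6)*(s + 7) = s^3 + 15*s^2 + 68*s + 84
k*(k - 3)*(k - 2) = k^3 - 5*k^2 + 6*k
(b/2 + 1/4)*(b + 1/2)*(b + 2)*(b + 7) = b^4/2 + 5*b^3 + 93*b^2/8 + 65*b/8 + 7/4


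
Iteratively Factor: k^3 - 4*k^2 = (k - 4)*(k^2) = k*(k - 4)*(k)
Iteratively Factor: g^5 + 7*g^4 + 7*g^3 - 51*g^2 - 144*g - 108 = (g - 3)*(g^4 + 10*g^3 + 37*g^2 + 60*g + 36) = (g - 3)*(g + 3)*(g^3 + 7*g^2 + 16*g + 12) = (g - 3)*(g + 2)*(g + 3)*(g^2 + 5*g + 6) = (g - 3)*(g + 2)*(g + 3)^2*(g + 2)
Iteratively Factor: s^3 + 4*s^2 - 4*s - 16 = (s + 4)*(s^2 - 4) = (s - 2)*(s + 4)*(s + 2)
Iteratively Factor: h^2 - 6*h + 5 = (h - 1)*(h - 5)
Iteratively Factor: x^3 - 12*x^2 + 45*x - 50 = (x - 2)*(x^2 - 10*x + 25) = (x - 5)*(x - 2)*(x - 5)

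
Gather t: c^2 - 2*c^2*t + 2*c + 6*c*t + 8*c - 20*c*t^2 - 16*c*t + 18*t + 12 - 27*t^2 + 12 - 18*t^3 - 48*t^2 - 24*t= c^2 + 10*c - 18*t^3 + t^2*(-20*c - 75) + t*(-2*c^2 - 10*c - 6) + 24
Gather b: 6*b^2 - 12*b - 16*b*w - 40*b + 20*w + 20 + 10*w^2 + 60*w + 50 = 6*b^2 + b*(-16*w - 52) + 10*w^2 + 80*w + 70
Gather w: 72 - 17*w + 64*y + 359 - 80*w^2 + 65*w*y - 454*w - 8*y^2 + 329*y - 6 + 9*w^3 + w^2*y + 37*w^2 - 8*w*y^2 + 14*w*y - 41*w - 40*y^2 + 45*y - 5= 9*w^3 + w^2*(y - 43) + w*(-8*y^2 + 79*y - 512) - 48*y^2 + 438*y + 420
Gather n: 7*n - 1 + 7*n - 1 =14*n - 2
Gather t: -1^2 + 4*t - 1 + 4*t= 8*t - 2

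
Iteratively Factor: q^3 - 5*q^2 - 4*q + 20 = (q - 2)*(q^2 - 3*q - 10) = (q - 2)*(q + 2)*(q - 5)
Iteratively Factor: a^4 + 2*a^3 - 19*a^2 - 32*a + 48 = (a - 4)*(a^3 + 6*a^2 + 5*a - 12) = (a - 4)*(a + 3)*(a^2 + 3*a - 4) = (a - 4)*(a - 1)*(a + 3)*(a + 4)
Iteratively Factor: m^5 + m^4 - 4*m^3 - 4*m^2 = (m + 1)*(m^4 - 4*m^2) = (m + 1)*(m + 2)*(m^3 - 2*m^2) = m*(m + 1)*(m + 2)*(m^2 - 2*m) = m*(m - 2)*(m + 1)*(m + 2)*(m)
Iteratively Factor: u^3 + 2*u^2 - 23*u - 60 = (u - 5)*(u^2 + 7*u + 12) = (u - 5)*(u + 3)*(u + 4)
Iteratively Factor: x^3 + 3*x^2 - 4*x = (x)*(x^2 + 3*x - 4) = x*(x + 4)*(x - 1)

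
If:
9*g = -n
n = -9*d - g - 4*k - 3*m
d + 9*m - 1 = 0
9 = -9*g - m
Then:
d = 82 - 9*n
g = -n/9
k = 347*n/18 - 711/4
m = n - 9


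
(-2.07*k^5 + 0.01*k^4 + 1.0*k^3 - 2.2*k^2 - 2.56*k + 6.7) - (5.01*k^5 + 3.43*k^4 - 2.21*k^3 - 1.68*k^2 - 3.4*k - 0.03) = -7.08*k^5 - 3.42*k^4 + 3.21*k^3 - 0.52*k^2 + 0.84*k + 6.73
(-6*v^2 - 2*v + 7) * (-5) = 30*v^2 + 10*v - 35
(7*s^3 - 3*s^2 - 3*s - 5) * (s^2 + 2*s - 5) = 7*s^5 + 11*s^4 - 44*s^3 + 4*s^2 + 5*s + 25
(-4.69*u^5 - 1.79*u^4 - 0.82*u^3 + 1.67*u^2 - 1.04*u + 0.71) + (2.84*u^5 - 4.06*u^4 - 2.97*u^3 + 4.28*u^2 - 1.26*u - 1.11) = -1.85*u^5 - 5.85*u^4 - 3.79*u^3 + 5.95*u^2 - 2.3*u - 0.4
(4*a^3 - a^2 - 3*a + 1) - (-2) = 4*a^3 - a^2 - 3*a + 3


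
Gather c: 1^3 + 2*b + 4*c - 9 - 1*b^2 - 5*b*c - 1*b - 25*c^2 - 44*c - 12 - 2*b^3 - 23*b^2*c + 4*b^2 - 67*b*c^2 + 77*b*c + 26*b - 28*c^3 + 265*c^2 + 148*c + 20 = -2*b^3 + 3*b^2 + 27*b - 28*c^3 + c^2*(240 - 67*b) + c*(-23*b^2 + 72*b + 108)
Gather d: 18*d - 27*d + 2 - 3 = -9*d - 1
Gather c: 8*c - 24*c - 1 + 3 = 2 - 16*c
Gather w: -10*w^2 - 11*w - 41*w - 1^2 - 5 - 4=-10*w^2 - 52*w - 10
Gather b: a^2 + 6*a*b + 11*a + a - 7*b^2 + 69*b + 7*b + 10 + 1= a^2 + 12*a - 7*b^2 + b*(6*a + 76) + 11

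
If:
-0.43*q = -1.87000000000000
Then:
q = 4.35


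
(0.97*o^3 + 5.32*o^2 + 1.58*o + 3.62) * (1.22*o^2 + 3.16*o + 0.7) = 1.1834*o^5 + 9.5556*o^4 + 19.4178*o^3 + 13.1332*o^2 + 12.5452*o + 2.534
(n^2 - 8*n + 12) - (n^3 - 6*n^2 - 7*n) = -n^3 + 7*n^2 - n + 12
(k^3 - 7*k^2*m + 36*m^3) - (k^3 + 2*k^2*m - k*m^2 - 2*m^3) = -9*k^2*m + k*m^2 + 38*m^3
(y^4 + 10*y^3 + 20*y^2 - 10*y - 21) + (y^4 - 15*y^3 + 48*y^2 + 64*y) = 2*y^4 - 5*y^3 + 68*y^2 + 54*y - 21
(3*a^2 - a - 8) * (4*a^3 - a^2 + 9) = 12*a^5 - 7*a^4 - 31*a^3 + 35*a^2 - 9*a - 72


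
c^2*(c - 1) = c^3 - c^2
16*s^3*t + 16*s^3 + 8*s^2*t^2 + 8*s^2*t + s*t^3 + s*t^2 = (4*s + t)^2*(s*t + s)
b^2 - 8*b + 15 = (b - 5)*(b - 3)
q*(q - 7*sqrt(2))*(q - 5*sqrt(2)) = q^3 - 12*sqrt(2)*q^2 + 70*q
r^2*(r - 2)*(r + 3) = r^4 + r^3 - 6*r^2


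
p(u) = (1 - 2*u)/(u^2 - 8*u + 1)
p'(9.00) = 1.50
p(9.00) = -1.70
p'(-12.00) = 0.01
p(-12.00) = 0.10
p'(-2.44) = 0.03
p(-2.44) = 0.22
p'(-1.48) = 0.06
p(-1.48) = 0.26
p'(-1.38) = 0.06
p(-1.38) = 0.27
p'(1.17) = 0.13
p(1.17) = 0.19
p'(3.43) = 0.11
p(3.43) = 0.40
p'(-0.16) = 1.20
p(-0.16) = 0.57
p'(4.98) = 0.23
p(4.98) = 0.64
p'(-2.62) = 0.03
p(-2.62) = 0.22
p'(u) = (1 - 2*u)*(8 - 2*u)/(u^2 - 8*u + 1)^2 - 2/(u^2 - 8*u + 1) = 2*(u^2 - u + 3)/(u^4 - 16*u^3 + 66*u^2 - 16*u + 1)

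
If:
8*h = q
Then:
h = q/8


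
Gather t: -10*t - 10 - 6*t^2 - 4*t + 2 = -6*t^2 - 14*t - 8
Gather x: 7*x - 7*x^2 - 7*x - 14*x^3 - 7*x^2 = -14*x^3 - 14*x^2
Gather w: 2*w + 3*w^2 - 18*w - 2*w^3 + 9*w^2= -2*w^3 + 12*w^2 - 16*w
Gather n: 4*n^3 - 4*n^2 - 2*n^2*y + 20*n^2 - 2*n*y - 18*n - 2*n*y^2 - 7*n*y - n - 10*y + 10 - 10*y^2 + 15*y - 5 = 4*n^3 + n^2*(16 - 2*y) + n*(-2*y^2 - 9*y - 19) - 10*y^2 + 5*y + 5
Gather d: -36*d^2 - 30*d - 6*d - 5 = -36*d^2 - 36*d - 5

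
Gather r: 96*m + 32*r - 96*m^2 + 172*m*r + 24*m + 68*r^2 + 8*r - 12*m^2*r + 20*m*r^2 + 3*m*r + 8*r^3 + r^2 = -96*m^2 + 120*m + 8*r^3 + r^2*(20*m + 69) + r*(-12*m^2 + 175*m + 40)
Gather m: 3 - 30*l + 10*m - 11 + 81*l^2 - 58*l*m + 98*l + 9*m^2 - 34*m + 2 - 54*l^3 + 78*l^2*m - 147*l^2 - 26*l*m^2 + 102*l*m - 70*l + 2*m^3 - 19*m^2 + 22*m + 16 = -54*l^3 - 66*l^2 - 2*l + 2*m^3 + m^2*(-26*l - 10) + m*(78*l^2 + 44*l - 2) + 10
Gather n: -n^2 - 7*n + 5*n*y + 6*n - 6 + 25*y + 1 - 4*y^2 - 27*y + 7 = -n^2 + n*(5*y - 1) - 4*y^2 - 2*y + 2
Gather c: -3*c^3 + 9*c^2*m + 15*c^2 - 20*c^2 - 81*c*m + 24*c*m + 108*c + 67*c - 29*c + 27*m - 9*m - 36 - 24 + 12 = -3*c^3 + c^2*(9*m - 5) + c*(146 - 57*m) + 18*m - 48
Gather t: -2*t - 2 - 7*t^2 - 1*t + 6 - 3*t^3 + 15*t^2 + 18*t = -3*t^3 + 8*t^2 + 15*t + 4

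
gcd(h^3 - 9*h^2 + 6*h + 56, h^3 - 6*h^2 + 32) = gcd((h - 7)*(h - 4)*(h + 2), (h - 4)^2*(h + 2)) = h^2 - 2*h - 8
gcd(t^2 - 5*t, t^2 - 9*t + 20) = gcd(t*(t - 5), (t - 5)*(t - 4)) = t - 5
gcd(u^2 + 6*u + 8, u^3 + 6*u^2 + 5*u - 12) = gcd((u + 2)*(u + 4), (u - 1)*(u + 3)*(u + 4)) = u + 4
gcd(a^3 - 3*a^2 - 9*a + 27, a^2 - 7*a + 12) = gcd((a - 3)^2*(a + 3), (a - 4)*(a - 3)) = a - 3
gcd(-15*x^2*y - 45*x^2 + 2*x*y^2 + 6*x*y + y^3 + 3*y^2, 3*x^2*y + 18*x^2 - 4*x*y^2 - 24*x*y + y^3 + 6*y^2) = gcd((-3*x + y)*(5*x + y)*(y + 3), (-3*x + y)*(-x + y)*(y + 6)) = 3*x - y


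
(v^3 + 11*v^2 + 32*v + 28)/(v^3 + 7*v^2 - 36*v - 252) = (v^2 + 4*v + 4)/(v^2 - 36)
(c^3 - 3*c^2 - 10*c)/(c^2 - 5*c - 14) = c*(c - 5)/(c - 7)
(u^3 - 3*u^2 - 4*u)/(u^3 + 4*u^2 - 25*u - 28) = u/(u + 7)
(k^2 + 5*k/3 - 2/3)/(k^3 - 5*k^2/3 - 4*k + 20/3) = (3*k - 1)/(3*k^2 - 11*k + 10)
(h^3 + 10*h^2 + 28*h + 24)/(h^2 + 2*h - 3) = (h^3 + 10*h^2 + 28*h + 24)/(h^2 + 2*h - 3)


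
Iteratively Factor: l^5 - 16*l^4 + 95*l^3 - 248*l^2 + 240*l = (l)*(l^4 - 16*l^3 + 95*l^2 - 248*l + 240) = l*(l - 5)*(l^3 - 11*l^2 + 40*l - 48) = l*(l - 5)*(l - 4)*(l^2 - 7*l + 12) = l*(l - 5)*(l - 4)*(l - 3)*(l - 4)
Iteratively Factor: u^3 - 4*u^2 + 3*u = (u)*(u^2 - 4*u + 3) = u*(u - 3)*(u - 1)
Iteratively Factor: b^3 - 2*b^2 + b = (b - 1)*(b^2 - b) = (b - 1)^2*(b)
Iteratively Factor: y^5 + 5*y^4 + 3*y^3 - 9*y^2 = (y - 1)*(y^4 + 6*y^3 + 9*y^2) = y*(y - 1)*(y^3 + 6*y^2 + 9*y) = y^2*(y - 1)*(y^2 + 6*y + 9) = y^2*(y - 1)*(y + 3)*(y + 3)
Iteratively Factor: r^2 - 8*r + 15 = (r - 3)*(r - 5)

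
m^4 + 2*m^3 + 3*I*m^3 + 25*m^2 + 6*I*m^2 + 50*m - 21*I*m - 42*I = (m + 2)*(m - 3*I)*(m - I)*(m + 7*I)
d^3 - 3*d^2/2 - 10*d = d*(d - 4)*(d + 5/2)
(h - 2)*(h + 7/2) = h^2 + 3*h/2 - 7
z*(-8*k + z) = -8*k*z + z^2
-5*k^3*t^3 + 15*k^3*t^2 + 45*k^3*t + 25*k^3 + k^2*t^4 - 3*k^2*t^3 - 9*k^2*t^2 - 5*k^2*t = (-5*k + t)*(t - 5)*(k*t + k)^2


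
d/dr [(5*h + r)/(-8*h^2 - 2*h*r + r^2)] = (-8*h^2 - 2*h*r + r^2 + 2*(h - r)*(5*h + r))/(8*h^2 + 2*h*r - r^2)^2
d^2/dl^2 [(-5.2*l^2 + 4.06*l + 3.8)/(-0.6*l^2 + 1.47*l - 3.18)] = (-3.5527136788005e-15*l^4 + 6.2496*l^3 - 67.7376*l^2 + 66.58848*l + 65.289168)/(0.216*l^6 - 1.5876*l^5 + 7.32402*l^4 - 20.005083*l^3 + 38.817306*l^2 - 44.595684*l + 32.157432)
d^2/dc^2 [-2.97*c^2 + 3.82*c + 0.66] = -5.94000000000000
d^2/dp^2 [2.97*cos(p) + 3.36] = -2.97*cos(p)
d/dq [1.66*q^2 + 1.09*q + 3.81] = 3.32*q + 1.09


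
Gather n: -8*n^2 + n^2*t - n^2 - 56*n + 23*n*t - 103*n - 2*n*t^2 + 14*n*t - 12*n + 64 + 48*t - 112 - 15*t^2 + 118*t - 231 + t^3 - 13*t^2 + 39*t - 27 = n^2*(t - 9) + n*(-2*t^2 + 37*t - 171) + t^3 - 28*t^2 + 205*t - 306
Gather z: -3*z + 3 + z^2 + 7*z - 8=z^2 + 4*z - 5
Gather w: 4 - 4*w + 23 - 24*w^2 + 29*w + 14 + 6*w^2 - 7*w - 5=-18*w^2 + 18*w + 36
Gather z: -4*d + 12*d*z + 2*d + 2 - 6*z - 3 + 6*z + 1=12*d*z - 2*d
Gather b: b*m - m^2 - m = b*m - m^2 - m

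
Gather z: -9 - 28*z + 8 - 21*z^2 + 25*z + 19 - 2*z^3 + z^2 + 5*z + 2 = -2*z^3 - 20*z^2 + 2*z + 20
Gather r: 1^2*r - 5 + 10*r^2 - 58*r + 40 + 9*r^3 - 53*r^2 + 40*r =9*r^3 - 43*r^2 - 17*r + 35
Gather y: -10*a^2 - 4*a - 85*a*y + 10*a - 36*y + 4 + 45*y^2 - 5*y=-10*a^2 + 6*a + 45*y^2 + y*(-85*a - 41) + 4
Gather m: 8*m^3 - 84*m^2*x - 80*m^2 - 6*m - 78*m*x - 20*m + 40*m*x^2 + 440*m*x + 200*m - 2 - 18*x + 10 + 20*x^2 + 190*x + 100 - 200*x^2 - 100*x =8*m^3 + m^2*(-84*x - 80) + m*(40*x^2 + 362*x + 174) - 180*x^2 + 72*x + 108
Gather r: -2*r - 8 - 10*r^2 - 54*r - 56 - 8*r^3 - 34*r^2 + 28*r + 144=-8*r^3 - 44*r^2 - 28*r + 80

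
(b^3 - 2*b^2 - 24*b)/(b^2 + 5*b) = (b^2 - 2*b - 24)/(b + 5)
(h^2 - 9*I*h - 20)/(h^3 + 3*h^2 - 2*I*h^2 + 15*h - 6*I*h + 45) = (h - 4*I)/(h^2 + 3*h*(1 + I) + 9*I)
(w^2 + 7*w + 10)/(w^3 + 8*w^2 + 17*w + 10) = 1/(w + 1)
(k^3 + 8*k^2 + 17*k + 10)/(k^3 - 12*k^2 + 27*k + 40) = (k^2 + 7*k + 10)/(k^2 - 13*k + 40)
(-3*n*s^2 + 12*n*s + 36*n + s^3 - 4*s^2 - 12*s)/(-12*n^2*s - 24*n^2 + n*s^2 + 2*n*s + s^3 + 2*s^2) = (s - 6)/(4*n + s)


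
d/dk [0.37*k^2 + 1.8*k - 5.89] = 0.74*k + 1.8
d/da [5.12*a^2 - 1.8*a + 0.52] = 10.24*a - 1.8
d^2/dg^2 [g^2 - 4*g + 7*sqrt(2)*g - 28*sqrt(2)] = 2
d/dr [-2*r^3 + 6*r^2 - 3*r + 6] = -6*r^2 + 12*r - 3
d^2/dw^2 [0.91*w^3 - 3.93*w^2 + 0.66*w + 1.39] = 5.46*w - 7.86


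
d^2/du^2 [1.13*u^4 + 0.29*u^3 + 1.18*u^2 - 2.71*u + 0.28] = 13.56*u^2 + 1.74*u + 2.36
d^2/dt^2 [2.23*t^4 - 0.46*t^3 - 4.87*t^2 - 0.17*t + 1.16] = 26.76*t^2 - 2.76*t - 9.74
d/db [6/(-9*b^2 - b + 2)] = 6*(18*b + 1)/(9*b^2 + b - 2)^2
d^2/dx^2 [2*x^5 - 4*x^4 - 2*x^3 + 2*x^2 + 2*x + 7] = 40*x^3 - 48*x^2 - 12*x + 4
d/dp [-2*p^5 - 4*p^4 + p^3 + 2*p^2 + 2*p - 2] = -10*p^4 - 16*p^3 + 3*p^2 + 4*p + 2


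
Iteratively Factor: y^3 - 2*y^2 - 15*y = (y)*(y^2 - 2*y - 15) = y*(y - 5)*(y + 3)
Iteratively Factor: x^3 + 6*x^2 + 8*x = (x + 4)*(x^2 + 2*x) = x*(x + 4)*(x + 2)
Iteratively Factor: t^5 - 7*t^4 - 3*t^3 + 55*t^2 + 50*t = (t + 2)*(t^4 - 9*t^3 + 15*t^2 + 25*t) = (t - 5)*(t + 2)*(t^3 - 4*t^2 - 5*t) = (t - 5)*(t + 1)*(t + 2)*(t^2 - 5*t) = t*(t - 5)*(t + 1)*(t + 2)*(t - 5)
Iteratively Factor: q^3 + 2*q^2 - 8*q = (q)*(q^2 + 2*q - 8) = q*(q - 2)*(q + 4)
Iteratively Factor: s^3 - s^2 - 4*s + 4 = (s + 2)*(s^2 - 3*s + 2) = (s - 2)*(s + 2)*(s - 1)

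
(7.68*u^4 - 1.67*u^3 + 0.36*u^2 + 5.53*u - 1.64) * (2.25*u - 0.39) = 17.28*u^5 - 6.7527*u^4 + 1.4613*u^3 + 12.3021*u^2 - 5.8467*u + 0.6396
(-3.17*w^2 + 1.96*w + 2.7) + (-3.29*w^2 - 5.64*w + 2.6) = -6.46*w^2 - 3.68*w + 5.3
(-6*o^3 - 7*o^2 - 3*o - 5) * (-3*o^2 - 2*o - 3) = 18*o^5 + 33*o^4 + 41*o^3 + 42*o^2 + 19*o + 15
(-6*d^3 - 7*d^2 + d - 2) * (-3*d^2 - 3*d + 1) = 18*d^5 + 39*d^4 + 12*d^3 - 4*d^2 + 7*d - 2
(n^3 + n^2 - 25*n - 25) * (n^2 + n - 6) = n^5 + 2*n^4 - 30*n^3 - 56*n^2 + 125*n + 150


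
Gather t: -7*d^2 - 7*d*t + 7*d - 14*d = -7*d^2 - 7*d*t - 7*d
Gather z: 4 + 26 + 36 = 66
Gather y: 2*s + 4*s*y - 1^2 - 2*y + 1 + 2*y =4*s*y + 2*s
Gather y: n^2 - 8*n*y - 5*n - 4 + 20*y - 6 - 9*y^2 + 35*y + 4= n^2 - 5*n - 9*y^2 + y*(55 - 8*n) - 6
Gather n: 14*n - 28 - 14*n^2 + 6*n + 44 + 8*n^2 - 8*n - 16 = -6*n^2 + 12*n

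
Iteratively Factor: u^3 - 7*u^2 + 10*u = (u - 5)*(u^2 - 2*u) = u*(u - 5)*(u - 2)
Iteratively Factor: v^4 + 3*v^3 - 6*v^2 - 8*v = (v + 1)*(v^3 + 2*v^2 - 8*v) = (v + 1)*(v + 4)*(v^2 - 2*v) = v*(v + 1)*(v + 4)*(v - 2)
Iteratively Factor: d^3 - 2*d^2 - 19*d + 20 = (d + 4)*(d^2 - 6*d + 5) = (d - 1)*(d + 4)*(d - 5)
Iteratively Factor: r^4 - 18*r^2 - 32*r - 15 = (r + 1)*(r^3 - r^2 - 17*r - 15) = (r + 1)^2*(r^2 - 2*r - 15) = (r + 1)^2*(r + 3)*(r - 5)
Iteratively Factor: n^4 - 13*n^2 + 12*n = (n)*(n^3 - 13*n + 12) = n*(n - 1)*(n^2 + n - 12) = n*(n - 1)*(n + 4)*(n - 3)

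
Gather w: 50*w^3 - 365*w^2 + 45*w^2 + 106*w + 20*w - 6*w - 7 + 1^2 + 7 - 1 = 50*w^3 - 320*w^2 + 120*w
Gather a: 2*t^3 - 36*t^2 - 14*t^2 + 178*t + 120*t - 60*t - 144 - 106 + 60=2*t^3 - 50*t^2 + 238*t - 190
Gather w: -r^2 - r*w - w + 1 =-r^2 + w*(-r - 1) + 1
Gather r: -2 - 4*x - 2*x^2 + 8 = -2*x^2 - 4*x + 6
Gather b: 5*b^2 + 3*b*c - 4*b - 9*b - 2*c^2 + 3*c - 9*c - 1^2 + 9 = 5*b^2 + b*(3*c - 13) - 2*c^2 - 6*c + 8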